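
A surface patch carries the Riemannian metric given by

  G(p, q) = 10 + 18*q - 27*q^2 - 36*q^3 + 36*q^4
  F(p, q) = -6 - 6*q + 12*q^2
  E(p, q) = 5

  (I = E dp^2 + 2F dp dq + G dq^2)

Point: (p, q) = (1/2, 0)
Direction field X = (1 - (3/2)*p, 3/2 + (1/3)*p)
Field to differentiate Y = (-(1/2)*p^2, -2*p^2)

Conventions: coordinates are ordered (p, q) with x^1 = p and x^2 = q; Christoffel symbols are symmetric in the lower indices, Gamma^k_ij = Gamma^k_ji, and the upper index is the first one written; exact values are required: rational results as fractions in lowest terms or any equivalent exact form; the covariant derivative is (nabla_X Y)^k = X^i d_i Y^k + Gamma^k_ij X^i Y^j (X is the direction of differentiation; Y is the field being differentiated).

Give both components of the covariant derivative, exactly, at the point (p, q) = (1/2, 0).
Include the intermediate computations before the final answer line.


E = 5, F = -6, G = 10 at the point
E_p = 0, E_q = 0, F_p = 0, F_q = -6, G_p = 0, G_q = 18
EG - F^2 = 14;  g^inv = (1/14) * [[10, 6], [6, 5]]
first-kind symbols [ij,l] = (1/2)(d_i g_jl + d_j g_il - d_l g_ij): [pp,p] = E_p/2 = 0, [pp,q] = F_p - E_q/2 = 0, [pq,p] = E_q/2 = 0, [pq,q] = G_p/2 = 0, [qq,p] = F_q - G_p/2 = -6, [qq,q] = G_q/2 = 9
Gamma^p_ij = (G*[ij,p] - F*[ij,q])/(EG - F^2), Gamma^q_ij = (E*[ij,q] - F*[ij,p])/(EG - F^2)
Gamma_ppp = 0, Gamma_ppq = 0, Gamma_pqq = -3/7, Gamma_qpp = 0, Gamma_qpq = 0, Gamma_qqq = 9/14
X = (1/4, 5/3), Y = (-1/8, -1/2) at the point

Answer: (nabla_X Y)^p = 13/56, (nabla_X Y)^q = -29/28


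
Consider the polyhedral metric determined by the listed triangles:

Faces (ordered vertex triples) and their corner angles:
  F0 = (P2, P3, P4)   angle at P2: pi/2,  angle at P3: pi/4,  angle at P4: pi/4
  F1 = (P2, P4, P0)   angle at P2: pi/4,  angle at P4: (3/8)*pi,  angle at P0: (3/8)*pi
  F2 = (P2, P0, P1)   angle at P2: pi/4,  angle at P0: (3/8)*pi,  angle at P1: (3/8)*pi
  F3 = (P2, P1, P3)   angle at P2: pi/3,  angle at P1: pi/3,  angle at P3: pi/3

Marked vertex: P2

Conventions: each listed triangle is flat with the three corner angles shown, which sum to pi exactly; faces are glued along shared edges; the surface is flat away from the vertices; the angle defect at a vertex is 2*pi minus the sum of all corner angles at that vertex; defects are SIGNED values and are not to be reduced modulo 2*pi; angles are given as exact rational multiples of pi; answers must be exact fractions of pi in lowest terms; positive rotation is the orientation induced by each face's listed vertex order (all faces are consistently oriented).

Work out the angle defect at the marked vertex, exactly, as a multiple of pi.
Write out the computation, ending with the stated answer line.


Sum of corner angles at P2: (4/3)*pi
defect = 2*pi - (4/3)*pi

Answer: defect(P2) = (2/3)*pi


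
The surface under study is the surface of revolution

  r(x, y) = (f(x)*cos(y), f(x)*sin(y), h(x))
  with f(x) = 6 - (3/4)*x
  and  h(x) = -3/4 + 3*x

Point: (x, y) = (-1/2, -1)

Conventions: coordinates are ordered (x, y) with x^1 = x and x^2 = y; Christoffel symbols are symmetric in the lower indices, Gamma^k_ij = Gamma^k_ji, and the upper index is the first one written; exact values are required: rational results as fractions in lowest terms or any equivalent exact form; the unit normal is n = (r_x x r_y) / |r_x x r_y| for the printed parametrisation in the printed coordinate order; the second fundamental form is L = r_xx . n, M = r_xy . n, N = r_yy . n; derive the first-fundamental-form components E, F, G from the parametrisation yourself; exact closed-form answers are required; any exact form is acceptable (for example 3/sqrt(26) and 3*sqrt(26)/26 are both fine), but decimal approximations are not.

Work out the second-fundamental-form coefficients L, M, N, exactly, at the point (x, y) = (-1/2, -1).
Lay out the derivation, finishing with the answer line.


f = 51/8, f' = -3/4, f'' = 0, h' = 3, h'' = 0
E = 153/16, F = 0, G = 2601/64; answer radicand W^2 = 153/16
unnormalised second-form numerators: l = 0, m = 0, n = 153/8; L = l/sqrt(153/16), and similarly M = m/sqrt(W^2), N = n/sqrt(W^2)

Answer: L = 0, M = 0, N = 3*sqrt(17)/2


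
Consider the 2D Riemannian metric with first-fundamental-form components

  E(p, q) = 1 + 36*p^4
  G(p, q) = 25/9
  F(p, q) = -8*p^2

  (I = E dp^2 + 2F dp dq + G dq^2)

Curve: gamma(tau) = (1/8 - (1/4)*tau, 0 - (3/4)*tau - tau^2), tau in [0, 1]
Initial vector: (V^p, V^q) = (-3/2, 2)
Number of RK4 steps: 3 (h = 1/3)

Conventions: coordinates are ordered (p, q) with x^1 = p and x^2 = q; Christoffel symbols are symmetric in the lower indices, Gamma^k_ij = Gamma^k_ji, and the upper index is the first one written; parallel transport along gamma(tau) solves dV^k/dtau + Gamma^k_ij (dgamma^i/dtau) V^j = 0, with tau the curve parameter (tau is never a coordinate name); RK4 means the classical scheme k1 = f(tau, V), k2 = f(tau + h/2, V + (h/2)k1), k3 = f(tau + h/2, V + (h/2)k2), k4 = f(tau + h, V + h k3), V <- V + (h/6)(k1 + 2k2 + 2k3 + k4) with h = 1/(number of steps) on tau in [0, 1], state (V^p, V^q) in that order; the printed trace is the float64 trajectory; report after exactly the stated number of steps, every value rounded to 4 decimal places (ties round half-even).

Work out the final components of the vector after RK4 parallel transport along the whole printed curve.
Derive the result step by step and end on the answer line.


gamma'(tau) = (-1/4, -3/4 - 2*tau); f(tau, V)^k = -Gamma^k_ij(gamma(tau)) gamma'^i(tau) V^j; h = 1/3; intermediate values shown to 6 dp
curve data and Christoffel symbols at the stage parameters:
  tau = 0.000000: gamma = (0.125000, 0.000000), gamma' = (-0.250000, -0.750000); Gamma_ppp = 0.050465, Gamma_ppq = 0.000000, Gamma_pqq = 0.000000, Gamma_qpp = -0.717729, Gamma_qpq = 0.000000, Gamma_qqq = 0.000000
  tau = 0.166667: gamma = (0.083333, -0.152778), gamma' = (-0.250000, -1.083333); Gamma_ppp = 0.014991, Gamma_ppq = 0.000000, Gamma_pqq = 0.000000, Gamma_qpp = -0.479700, Gamma_qpq = 0.000000, Gamma_qqq = 0.000000
  tau = 0.333333: gamma = (0.041667, -0.361111), gamma' = (-0.250000, -1.416667); Gamma_ppp = 0.001875, Gamma_ppq = 0.000000, Gamma_pqq = 0.000000, Gamma_qpp = -0.239991, Gamma_qpq = 0.000000, Gamma_qqq = 0.000000
  tau = 0.500000: gamma = (0.000000, -0.625000), gamma' = (-0.250000, -1.750000); Gamma_ppp = 0.000000, Gamma_ppq = 0.000000, Gamma_pqq = 0.000000, Gamma_qpp = 0.000000, Gamma_qpq = 0.000000, Gamma_qqq = 0.000000
  tau = 0.666667: gamma = (-0.041667, -0.944444), gamma' = (-0.250000, -2.083333); Gamma_ppp = -0.001875, Gamma_ppq = 0.000000, Gamma_pqq = 0.000000, Gamma_qpp = 0.239991, Gamma_qpq = 0.000000, Gamma_qqq = 0.000000
  tau = 0.833333: gamma = (-0.083333, -1.319444), gamma' = (-0.250000, -2.416667); Gamma_ppp = -0.014991, Gamma_ppq = 0.000000, Gamma_pqq = 0.000000, Gamma_qpp = 0.479700, Gamma_qpq = 0.000000, Gamma_qqq = 0.000000
  tau = 1.000000: gamma = (-0.125000, -1.750000), gamma' = (-0.250000, -2.750000); Gamma_ppp = -0.050465, Gamma_ppq = 0.000000, Gamma_pqq = 0.000000, Gamma_qpp = 0.717729, Gamma_qpq = 0.000000, Gamma_qqq = 0.000000
step 0: V^p = -1.5000, V^q = 2.0000
step 1: k1 = (-0.018924, 0.269148), k2 = (-0.005633, 0.180266), k3 = (-0.005625, 0.180000), k4 = (-0.000704, 0.090109); V <- V + (h/6)(k1 + 2k2 + 2k3 + k4): V^p = -1.5023, V^q = 2.0600
step 2: k1 = (-0.000704, 0.090137), k2 = (0.000000, 0.000000), k3 = (0.000000, 0.000000), k4 = (0.000704, -0.090137); V <- V + (h/6)(k1 + 2k2 + 2k3 + k4): V^p = -1.5023, V^q = 2.0600
step 3: k1 = (0.000704, -0.090137), k2 = (0.005630, -0.180154), k3 = (0.005627, -0.180056), k4 = (0.018930, -0.269232); V <- V + (h/6)(k1 + 2k2 + 2k3 + k4): V^p = -1.5000, V^q = 2.0000

Answer: V^p = -1.5000, V^q = 2.0000


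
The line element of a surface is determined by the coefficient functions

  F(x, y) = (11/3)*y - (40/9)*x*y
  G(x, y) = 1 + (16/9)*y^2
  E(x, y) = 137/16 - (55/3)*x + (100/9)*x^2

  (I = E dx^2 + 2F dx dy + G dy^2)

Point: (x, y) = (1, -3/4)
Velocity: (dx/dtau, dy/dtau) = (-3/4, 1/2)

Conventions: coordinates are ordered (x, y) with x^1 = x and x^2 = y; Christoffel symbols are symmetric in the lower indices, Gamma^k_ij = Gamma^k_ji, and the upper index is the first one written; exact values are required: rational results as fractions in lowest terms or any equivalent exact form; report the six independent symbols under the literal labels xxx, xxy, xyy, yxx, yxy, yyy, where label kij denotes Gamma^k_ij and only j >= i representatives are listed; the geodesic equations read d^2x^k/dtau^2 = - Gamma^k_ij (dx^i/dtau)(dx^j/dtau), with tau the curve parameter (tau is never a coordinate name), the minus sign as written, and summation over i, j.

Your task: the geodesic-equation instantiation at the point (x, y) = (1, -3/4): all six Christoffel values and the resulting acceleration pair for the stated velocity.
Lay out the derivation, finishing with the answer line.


E = 193/144, F = 7/12, G = 2 at the point
E_x = 35/9, E_y = 0, F_x = 10/3, F_y = -7/9, G_x = 0, G_y = -8/3
EG - F^2 = 337/144;  g^inv = (144/337) * [[2, -7/12], [-7/12, 193/144]]
first-kind symbols [ij,l] = (1/2)(d_i g_jl + d_j g_il - d_l g_ij): [xx,x] = E_x/2 = 35/18, [xx,y] = F_x - E_y/2 = 10/3, [xy,x] = E_y/2 = 0, [xy,y] = G_x/2 = 0, [yy,x] = F_y - G_x/2 = -7/9, [yy,y] = G_y/2 = -4/3
Gamma^x_ij = (G*[ij,x] - F*[ij,y])/(EG - F^2), Gamma^y_ij = (E*[ij,y] - F*[ij,x])/(EG - F^2)
Gamma_xxx = 280/337, Gamma_xxy = 0, Gamma_xyy = -112/337, Gamma_yxx = 480/337, Gamma_yxy = 0, Gamma_yyy = -192/337
d^2x/dtau^2 = -(Gamma_xxx*(-3/4)^2 + 2*Gamma_xxy*(-3/4)*(1/2) + Gamma_xyy*(1/2)^2) = -259/674
d^2y/dtau^2 = -(Gamma_yxx*(-3/4)^2 + 2*Gamma_yxy*(-3/4)*(1/2) + Gamma_yyy*(1/2)^2) = -222/337

Answer: Gamma_xxx = 280/337, Gamma_xxy = 0, Gamma_xyy = -112/337, Gamma_yxx = 480/337, Gamma_yxy = 0, Gamma_yyy = -192/337; accelerations (d^2x/dtau^2, d^2y/dtau^2) = (-259/674, -222/337)


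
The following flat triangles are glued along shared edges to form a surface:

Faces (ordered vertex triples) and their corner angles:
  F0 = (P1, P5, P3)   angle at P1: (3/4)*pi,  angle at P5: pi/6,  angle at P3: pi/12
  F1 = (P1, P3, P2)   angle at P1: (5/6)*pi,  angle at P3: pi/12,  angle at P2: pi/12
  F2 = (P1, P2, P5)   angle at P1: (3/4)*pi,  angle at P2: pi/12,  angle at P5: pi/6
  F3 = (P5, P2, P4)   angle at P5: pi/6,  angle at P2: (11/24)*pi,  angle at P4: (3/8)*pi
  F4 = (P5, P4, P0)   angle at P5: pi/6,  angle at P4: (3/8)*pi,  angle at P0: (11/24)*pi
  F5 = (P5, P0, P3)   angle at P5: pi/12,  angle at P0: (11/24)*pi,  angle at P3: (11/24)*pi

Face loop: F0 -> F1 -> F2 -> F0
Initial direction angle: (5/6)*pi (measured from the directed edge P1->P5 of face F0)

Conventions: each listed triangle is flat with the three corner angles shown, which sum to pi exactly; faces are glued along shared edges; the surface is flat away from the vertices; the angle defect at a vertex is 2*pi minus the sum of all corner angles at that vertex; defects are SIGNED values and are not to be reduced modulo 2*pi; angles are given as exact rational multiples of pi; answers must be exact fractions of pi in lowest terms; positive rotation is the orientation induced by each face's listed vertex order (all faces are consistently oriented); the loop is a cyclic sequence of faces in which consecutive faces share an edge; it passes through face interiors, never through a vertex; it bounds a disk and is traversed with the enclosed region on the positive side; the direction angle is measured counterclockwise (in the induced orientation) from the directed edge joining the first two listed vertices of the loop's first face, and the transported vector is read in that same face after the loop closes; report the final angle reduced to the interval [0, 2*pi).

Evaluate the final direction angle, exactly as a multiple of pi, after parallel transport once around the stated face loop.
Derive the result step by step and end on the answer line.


enclosed vertex P1: corner angles sum to (7/3)*pi, defect = 2*pi - (7/3)*pi = -pi/3
summing the enclosed defects onto the initial angle, mod 2*pi in the induced orientation:
final angle = (5/6)*pi - pi/3 = pi/2 (mod 2*pi)

Answer: final direction angle = pi/2


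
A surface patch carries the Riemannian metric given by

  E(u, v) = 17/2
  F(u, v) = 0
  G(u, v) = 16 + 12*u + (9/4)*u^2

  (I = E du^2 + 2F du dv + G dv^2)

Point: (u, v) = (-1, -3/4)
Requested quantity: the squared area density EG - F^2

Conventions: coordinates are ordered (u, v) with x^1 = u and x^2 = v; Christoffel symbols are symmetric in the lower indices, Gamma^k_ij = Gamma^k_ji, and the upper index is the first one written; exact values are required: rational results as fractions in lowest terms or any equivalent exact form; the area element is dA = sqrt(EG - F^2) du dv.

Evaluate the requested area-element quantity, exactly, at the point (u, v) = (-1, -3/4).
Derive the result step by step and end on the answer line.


E = 17/2, F = 0, G = 25/4; EG - F^2 = 425/8

Answer: EG - F^2 = 425/8


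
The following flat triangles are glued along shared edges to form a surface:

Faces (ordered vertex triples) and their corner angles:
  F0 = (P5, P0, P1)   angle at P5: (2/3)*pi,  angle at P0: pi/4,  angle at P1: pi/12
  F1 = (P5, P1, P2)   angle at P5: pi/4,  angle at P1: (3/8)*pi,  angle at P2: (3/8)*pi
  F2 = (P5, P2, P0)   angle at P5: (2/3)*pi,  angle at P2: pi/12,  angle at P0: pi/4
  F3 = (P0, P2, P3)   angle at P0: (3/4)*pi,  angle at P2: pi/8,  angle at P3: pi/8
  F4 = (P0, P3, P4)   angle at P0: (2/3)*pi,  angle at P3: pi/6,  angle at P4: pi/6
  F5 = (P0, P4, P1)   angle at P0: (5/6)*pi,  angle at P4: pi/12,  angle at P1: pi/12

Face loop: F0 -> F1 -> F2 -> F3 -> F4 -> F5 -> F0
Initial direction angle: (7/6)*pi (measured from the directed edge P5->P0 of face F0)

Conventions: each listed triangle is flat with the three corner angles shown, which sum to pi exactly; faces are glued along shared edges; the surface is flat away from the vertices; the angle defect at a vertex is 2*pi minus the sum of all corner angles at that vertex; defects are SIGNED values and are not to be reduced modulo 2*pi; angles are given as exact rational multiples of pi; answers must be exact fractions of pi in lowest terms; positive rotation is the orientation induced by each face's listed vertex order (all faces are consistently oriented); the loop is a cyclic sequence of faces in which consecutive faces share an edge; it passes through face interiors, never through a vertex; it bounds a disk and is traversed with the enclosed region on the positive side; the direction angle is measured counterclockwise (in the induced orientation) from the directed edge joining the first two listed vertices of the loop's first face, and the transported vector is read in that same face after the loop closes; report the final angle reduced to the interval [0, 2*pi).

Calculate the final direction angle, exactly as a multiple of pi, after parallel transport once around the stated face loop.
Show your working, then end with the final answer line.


enclosed vertex P0: corner angles sum to (11/4)*pi, defect = 2*pi - (11/4)*pi = (-3/4)*pi
enclosed vertex P5: corner angles sum to (19/12)*pi, defect = 2*pi - (19/12)*pi = (5/12)*pi
summing the enclosed defects onto the initial angle, mod 2*pi in the induced orientation:
final angle = (7/6)*pi - pi/3 = (5/6)*pi (mod 2*pi)

Answer: final direction angle = (5/6)*pi


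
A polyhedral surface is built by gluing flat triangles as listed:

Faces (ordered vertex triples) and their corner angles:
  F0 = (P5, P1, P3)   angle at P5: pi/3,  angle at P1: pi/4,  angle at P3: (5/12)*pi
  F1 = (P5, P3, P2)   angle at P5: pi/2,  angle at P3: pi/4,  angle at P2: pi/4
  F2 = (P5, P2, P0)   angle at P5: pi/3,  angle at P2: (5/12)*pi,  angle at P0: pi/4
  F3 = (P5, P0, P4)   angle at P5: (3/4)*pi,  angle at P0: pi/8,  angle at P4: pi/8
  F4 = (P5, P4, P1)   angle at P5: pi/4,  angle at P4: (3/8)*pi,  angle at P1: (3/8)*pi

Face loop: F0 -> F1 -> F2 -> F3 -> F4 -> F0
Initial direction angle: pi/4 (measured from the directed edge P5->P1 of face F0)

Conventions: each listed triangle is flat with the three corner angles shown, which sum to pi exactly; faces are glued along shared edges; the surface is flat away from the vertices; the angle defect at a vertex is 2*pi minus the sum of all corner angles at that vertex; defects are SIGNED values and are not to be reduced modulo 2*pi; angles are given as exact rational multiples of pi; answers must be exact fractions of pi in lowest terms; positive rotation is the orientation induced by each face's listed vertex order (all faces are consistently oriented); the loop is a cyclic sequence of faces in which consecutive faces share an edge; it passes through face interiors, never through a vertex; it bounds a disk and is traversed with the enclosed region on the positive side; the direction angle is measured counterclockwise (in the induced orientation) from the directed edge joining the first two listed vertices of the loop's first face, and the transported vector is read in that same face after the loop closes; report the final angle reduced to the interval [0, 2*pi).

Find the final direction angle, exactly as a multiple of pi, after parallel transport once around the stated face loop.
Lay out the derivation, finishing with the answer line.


enclosed vertex P5: corner angles sum to (13/6)*pi, defect = 2*pi - (13/6)*pi = -pi/6
holonomy = initial angle + sum of enclosed defects (mod 2*pi), positive in the induced orientation
final angle = pi/4 - pi/6 = pi/12 (mod 2*pi)

Answer: final direction angle = pi/12


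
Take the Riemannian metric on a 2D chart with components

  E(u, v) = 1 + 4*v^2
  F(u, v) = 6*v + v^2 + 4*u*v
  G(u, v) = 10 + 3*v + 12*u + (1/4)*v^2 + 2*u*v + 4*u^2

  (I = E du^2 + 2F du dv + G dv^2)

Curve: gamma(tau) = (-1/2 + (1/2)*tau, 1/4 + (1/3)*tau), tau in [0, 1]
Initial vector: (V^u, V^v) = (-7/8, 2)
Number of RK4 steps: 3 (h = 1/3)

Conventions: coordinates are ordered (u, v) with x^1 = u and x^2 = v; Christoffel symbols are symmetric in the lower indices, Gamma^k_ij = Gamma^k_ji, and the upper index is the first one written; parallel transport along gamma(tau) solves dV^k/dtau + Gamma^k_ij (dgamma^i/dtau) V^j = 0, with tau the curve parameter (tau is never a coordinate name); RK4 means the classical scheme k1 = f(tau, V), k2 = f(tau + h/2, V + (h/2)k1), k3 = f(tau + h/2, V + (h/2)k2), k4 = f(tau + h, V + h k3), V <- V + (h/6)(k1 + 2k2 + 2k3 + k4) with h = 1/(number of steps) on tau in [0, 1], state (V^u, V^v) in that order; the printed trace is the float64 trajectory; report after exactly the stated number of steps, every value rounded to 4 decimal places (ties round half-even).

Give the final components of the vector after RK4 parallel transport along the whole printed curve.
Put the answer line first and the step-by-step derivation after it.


Answer: V^u = -1.0036, V^v = 1.5650

gamma'(tau) = (1/2, 1/3); f(tau, V)^k = -Gamma^k_ij(gamma(tau)) gamma'^i(tau) V^j; h = 1/3; intermediate values shown to 6 dp
curve data and Christoffel symbols at the stage parameters:
  tau = 0.000000: gamma = (-0.500000, 0.250000), gamma' = (0.500000, 0.333333); Gamma_uuu = 0.000000, Gamma_uuv = 0.173442, Gamma_uvv = 0.043360, Gamma_vuu = 0.000000, Gamma_vuv = 0.737127, Gamma_vvv = 0.184282
  tau = 0.166667: gamma = (-0.416667, 0.305556), gamma' = (0.500000, 0.333333); Gamma_uuu = 0.000000, Gamma_uuv = 0.180982, Gamma_uvv = 0.045246, Gamma_vuu = 0.000000, Gamma_vuv = 0.686909, Gamma_vvv = 0.171727
  tau = 0.333333: gamma = (-0.333333, 0.361111), gamma' = (0.500000, 0.333333); Gamma_uuu = 0.000000, Gamma_uuv = 0.184211, Gamma_uvv = 0.046053, Gamma_vuu = 0.000000, Gamma_vuv = 0.641197, Gamma_vvv = 0.160299
  tau = 0.500000: gamma = (-0.250000, 0.416667), gamma' = (0.500000, 0.333333); Gamma_uuu = 0.000000, Gamma_uuv = 0.184580, Gamma_uvv = 0.046145, Gamma_vuu = 0.000000, Gamma_vuv = 0.599885, Gamma_vvv = 0.149971
  tau = 0.666667: gamma = (-0.166667, 0.472222), gamma' = (0.500000, 0.333333); Gamma_uuu = 0.000000, Gamma_uuv = 0.183066, Gamma_uvv = 0.045766, Gamma_vuu = 0.000000, Gamma_vuv = 0.562658, Gamma_vvv = 0.140664
  tau = 0.833333: gamma = (-0.083333, 0.527778), gamma' = (0.500000, 0.333333); Gamma_uuu = 0.000000, Gamma_uuv = 0.180329, Gamma_uvv = 0.045082, Gamma_vuu = 0.000000, Gamma_vuv = 0.529124, Gamma_vvv = 0.132281
  tau = 1.000000: gamma = (0.000000, 0.583333), gamma' = (0.500000, 0.333333); Gamma_uuu = 0.000000, Gamma_uuv = 0.176819, Gamma_uvv = 0.044205, Gamma_vuu = 0.000000, Gamma_vuv = 0.498882, Gamma_vvv = 0.124720
step 0: V^u = -0.8750, V^v = 2.0000
step 1: k1 = (-0.151762, -0.644986), k2 = (-0.145485, -0.552180), k3 = (-0.147181, -0.558617), k4 = (-0.138163, -0.480914); V <- V + (h/6)(k1 + 2k2 + 2k3 + k4): V^u = -0.9236, V^v = 1.8140
step 2: k1 = (-0.138215, -0.481095), k2 = (-0.128441, -0.417433), k3 = (-0.129684, -0.421472), k4 = (-0.119715, -0.367948); V <- V + (h/6)(k1 + 2k2 + 2k3 + k4): V^u = -0.9666, V^v = 1.6736
step 3: k1 = (-0.119740, -0.368025), k2 = (-0.110298, -0.323639), k3 = (-0.111171, -0.326200), k4 = (-0.102255, -0.288505); V <- V + (h/6)(k1 + 2k2 + 2k3 + k4): V^u = -1.0036, V^v = 1.5650


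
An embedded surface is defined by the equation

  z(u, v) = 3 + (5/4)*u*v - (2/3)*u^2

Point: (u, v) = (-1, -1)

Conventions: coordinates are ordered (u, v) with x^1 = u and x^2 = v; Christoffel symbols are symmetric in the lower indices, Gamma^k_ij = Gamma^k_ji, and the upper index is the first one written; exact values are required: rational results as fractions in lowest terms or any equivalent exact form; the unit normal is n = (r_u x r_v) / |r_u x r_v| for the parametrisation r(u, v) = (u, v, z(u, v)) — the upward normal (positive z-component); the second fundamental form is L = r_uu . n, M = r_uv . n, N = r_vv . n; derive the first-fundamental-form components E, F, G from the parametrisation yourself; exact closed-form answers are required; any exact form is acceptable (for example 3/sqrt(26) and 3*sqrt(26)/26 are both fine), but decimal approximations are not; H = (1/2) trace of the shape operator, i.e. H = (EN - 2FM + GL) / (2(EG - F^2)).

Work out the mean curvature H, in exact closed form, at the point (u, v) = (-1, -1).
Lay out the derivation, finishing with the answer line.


z_u = 1/12, z_v = -5/4, z_uu = -4/3, z_uv = 5/4, z_vv = 0
E = 145/144, F = -5/48, G = 41/16; answer radicand W^2 = 185/72
unnormalised second-form numerators: l = -4/3, m = 5/4, n = 0; L = l/sqrt(185/72), and similarly M = m/sqrt(W^2), N = n/sqrt(W^2)
H = (E*n - 2*F*m + G*l) / (2*(EG - F^2)*sqrt(W^2)); E*n - 2*F*m + G*l = -101/32, EG - F^2 = 185/72, so H = (-909/1480)/sqrt(185/72)

Answer: H = -2727*sqrt(370)/136900


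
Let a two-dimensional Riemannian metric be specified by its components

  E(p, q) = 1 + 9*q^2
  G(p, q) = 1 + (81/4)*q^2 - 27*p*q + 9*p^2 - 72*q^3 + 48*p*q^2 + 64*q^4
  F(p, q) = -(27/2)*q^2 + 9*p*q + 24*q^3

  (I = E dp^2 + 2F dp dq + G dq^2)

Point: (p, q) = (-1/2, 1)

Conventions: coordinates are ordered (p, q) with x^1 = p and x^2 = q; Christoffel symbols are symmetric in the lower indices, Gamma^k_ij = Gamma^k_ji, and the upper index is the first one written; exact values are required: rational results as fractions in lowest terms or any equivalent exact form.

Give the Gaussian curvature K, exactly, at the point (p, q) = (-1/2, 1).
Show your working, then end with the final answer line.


E = 10, F = 6, G = 5, EG - F^2 = 14 at the point
E_p = 0, E_q = 18, F_p = 9, F_q = 81/2, G_p = 12, G_q = 46
E_qq = 18, F_pq = 9, G_pp = 18
Using the Brioschi determinant formula for K from the metric derivatives:
M1 = [[-E_qq/2 + F_pq - G_pp/2, E_p/2, F_p - E_q/2], [F_q - G_p/2, E, F], [G_q/2, F, G]] = [[-9, 0, 0], [69/2, 10, 6], [23, 6, 5]]; det M1 = -126
M2 = [[0, E_q/2, G_p/2], [E_q/2, E, F], [G_p/2, F, G]] = [[0, 9, 6], [9, 10, 6], [6, 6, 5]]; det M2 = -117
det M1 - det M2 = -9; K = -9 / (14)^2 = -9/196

Answer: K = -9/196


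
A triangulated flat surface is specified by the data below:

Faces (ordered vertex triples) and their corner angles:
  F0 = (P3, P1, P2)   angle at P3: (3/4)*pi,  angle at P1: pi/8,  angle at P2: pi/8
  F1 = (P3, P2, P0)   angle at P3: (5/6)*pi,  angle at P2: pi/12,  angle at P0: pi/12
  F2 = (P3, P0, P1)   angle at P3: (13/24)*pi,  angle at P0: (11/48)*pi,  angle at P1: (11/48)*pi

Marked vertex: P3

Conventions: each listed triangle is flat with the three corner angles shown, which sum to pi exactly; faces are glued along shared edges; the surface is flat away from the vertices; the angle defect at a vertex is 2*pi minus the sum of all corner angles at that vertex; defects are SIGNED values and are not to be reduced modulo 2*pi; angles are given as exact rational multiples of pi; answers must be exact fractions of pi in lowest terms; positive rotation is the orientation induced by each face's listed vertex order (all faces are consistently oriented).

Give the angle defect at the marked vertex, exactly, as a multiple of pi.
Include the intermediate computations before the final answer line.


Sum of corner angles at P3: (17/8)*pi
defect = 2*pi - (17/8)*pi

Answer: defect(P3) = -pi/8


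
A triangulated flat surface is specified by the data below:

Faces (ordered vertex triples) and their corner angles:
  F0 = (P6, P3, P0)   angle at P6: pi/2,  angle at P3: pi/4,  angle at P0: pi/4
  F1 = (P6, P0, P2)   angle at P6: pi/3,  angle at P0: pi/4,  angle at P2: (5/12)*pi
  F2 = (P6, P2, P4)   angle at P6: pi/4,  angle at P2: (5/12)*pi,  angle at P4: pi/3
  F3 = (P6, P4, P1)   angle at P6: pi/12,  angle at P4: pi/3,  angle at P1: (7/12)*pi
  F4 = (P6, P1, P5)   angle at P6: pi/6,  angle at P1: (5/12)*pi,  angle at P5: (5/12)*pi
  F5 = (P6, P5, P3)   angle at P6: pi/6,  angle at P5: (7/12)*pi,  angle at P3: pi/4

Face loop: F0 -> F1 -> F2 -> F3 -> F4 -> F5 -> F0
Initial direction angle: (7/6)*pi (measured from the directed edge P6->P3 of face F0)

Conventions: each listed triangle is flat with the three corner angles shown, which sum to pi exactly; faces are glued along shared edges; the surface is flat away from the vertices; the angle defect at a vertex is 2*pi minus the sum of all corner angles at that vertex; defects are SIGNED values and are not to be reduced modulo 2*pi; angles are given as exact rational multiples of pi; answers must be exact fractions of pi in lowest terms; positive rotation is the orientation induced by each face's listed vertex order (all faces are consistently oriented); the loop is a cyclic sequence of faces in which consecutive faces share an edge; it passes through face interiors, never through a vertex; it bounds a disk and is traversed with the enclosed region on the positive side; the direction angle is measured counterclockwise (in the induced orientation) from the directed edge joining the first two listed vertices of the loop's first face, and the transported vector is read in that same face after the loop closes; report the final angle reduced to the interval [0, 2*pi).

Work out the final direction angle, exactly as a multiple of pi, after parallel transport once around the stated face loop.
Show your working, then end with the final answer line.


enclosed vertex P6: corner angles sum to (3/2)*pi, defect = 2*pi - (3/2)*pi = pi/2
holonomy = initial angle + sum of enclosed defects (mod 2*pi), positive in the induced orientation
final angle = (7/6)*pi + pi/2 = (5/3)*pi (mod 2*pi)

Answer: final direction angle = (5/3)*pi


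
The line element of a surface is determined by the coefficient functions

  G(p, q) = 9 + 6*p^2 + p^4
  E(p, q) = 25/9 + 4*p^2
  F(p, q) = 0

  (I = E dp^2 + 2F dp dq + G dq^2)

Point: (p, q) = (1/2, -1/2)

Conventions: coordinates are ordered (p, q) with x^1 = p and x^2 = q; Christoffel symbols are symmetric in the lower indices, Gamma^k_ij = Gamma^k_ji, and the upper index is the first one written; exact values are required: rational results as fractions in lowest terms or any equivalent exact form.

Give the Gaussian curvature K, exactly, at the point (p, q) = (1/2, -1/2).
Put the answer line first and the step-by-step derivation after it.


Answer: K = -450/3757

E = 34/9, F = 0, G = 169/16, EG - F^2 = 2873/72 at the point
E_p = 4, E_q = 0, F_p = 0, F_q = 0, G_p = 13/2, G_q = 0
E_qq = 0, F_pq = 0, G_pp = 15
Using the Brioschi determinant formula for K from the metric derivatives:
M1 = [[-E_qq/2 + F_pq - G_pp/2, E_p/2, F_p - E_q/2], [F_q - G_p/2, E, F], [G_q/2, F, G]] = [[-15/2, 2, 0], [-13/4, 34/9, 0], [0, 0, 169/16]]; det M1 = -22139/96
M2 = [[0, E_q/2, G_p/2], [E_q/2, E, F], [G_p/2, F, G]] = [[0, 0, 13/4], [0, 34/9, 0], [13/4, 0, 169/16]]; det M2 = -2873/72
det M1 - det M2 = -54925/288; K = -54925/288 / (2873/72)^2 = -450/3757


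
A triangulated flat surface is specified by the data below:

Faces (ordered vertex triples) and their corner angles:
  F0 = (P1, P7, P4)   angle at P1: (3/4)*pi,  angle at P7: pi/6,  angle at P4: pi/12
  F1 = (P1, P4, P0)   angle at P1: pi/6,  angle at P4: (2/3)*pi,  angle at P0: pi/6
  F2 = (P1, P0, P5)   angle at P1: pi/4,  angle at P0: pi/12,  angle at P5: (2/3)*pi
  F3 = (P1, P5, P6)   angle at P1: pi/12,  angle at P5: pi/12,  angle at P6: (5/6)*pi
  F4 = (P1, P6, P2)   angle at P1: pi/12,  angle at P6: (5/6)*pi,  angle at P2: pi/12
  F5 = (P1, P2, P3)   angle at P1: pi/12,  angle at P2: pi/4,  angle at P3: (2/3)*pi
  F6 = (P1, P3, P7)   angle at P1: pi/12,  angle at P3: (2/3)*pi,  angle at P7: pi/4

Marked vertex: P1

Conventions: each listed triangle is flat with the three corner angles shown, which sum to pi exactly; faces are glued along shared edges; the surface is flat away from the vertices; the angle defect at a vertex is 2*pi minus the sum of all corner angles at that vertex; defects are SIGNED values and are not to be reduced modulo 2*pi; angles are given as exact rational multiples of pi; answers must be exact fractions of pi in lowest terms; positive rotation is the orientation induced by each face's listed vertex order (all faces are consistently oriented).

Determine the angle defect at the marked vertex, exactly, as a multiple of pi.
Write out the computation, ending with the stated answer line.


Sum of corner angles at P1: (3/2)*pi
defect = 2*pi - (3/2)*pi

Answer: defect(P1) = pi/2


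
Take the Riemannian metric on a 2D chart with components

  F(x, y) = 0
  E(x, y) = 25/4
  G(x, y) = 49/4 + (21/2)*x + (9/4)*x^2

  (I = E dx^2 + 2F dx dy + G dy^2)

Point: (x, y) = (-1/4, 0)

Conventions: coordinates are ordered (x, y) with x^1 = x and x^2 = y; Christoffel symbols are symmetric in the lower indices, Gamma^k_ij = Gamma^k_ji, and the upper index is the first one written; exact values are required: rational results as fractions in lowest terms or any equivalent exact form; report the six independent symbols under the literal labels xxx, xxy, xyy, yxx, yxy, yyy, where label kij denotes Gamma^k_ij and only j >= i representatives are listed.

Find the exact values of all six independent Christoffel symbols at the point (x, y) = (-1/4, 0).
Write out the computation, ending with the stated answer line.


E = 25/4, F = 0, G = 625/64 at the point
E_x = 0, E_y = 0, F_x = 0, F_y = 0, G_x = 75/8, G_y = 0
EG - F^2 = 15625/256;  g^inv = (256/15625) * [[625/64, 0], [0, 25/4]]
first-kind symbols [ij,l] = (1/2)(d_i g_jl + d_j g_il - d_l g_ij): [xx,x] = E_x/2 = 0, [xx,y] = F_x - E_y/2 = 0, [xy,x] = E_y/2 = 0, [xy,y] = G_x/2 = 75/16, [yy,x] = F_y - G_x/2 = -75/16, [yy,y] = G_y/2 = 0
Gamma^x_ij = (G*[ij,x] - F*[ij,y])/(EG - F^2), Gamma^y_ij = (E*[ij,y] - F*[ij,x])/(EG - F^2)

Answer: Gamma_xxx = 0, Gamma_xxy = 0, Gamma_xyy = -3/4, Gamma_yxx = 0, Gamma_yxy = 12/25, Gamma_yyy = 0


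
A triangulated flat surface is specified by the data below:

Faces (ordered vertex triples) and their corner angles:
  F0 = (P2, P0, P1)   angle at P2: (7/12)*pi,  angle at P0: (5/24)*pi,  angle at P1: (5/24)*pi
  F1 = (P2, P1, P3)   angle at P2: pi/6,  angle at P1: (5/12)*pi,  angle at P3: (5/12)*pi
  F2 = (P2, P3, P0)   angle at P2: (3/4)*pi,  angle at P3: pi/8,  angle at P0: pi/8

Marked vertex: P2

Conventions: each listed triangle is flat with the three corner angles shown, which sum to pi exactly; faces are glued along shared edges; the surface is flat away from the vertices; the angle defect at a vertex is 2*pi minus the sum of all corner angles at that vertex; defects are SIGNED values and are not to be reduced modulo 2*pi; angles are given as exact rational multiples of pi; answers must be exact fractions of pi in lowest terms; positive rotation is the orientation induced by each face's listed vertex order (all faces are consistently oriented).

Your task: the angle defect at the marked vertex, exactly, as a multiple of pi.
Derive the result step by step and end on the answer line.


Sum of corner angles at P2: (3/2)*pi
defect = 2*pi - (3/2)*pi

Answer: defect(P2) = pi/2


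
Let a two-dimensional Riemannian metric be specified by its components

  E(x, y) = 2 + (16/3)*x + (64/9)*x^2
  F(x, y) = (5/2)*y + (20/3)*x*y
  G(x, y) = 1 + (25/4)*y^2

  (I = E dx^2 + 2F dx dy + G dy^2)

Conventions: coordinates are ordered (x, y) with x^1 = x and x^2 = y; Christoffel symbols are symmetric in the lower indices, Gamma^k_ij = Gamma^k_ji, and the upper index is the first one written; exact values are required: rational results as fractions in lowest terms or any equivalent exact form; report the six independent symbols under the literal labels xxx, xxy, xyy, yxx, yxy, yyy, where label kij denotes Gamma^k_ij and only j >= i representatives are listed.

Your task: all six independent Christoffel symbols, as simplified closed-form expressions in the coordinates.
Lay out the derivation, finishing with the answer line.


E = 2 + (16/3)*x + (64/9)*x^2; F = (5/2)*y + (20/3)*x*y; G = 1 + (25/4)*y^2
Gamma^k_ij = (1/2) g^{kl} (d_i g_jl + d_j g_il - d_l g_ij), with g^inv = (1/(EG-F^2)) [[G, -F], [-F, E]]
first partials: E_x = 16/3 + (128/9)*x, E_y = 0, F_x = (20/3)*y, F_y = 5/2 + (20/3)*x, G_x = 0, G_y = (25/2)*y
D = EG - F^2 = 2 + (16/3)*x + (25/4)*y^2 + (64/9)*x^2
expanded: Gamma^x_xx = (G E_x - 2F F_x + F E_y)/(2D), Gamma^x_xy = (G E_y - F G_x)/(2D), Gamma^x_yy = (2G F_y - G G_x - F G_y)/(2D), Gamma^y_xx = (2E F_x - E E_y - F E_x)/(2D), Gamma^y_xy = (E G_x - F E_y)/(2D), Gamma^y_yy = (E G_y - 2F F_y + F G_x)/(2D); substitute and cancel common factors

Answer: Gamma_xxx = (256*x + 96)/(256*x^2 + 192*x + 225*y^2 + 72), Gamma_xxy = 0, Gamma_xyy = (240*x + 90)/(256*x^2 + 192*x + 225*y^2 + 72), Gamma_yxx = 240*y/(256*x^2 + 192*x + 225*y^2 + 72), Gamma_yxy = 0, Gamma_yyy = 225*y/(256*x^2 + 192*x + 225*y^2 + 72)


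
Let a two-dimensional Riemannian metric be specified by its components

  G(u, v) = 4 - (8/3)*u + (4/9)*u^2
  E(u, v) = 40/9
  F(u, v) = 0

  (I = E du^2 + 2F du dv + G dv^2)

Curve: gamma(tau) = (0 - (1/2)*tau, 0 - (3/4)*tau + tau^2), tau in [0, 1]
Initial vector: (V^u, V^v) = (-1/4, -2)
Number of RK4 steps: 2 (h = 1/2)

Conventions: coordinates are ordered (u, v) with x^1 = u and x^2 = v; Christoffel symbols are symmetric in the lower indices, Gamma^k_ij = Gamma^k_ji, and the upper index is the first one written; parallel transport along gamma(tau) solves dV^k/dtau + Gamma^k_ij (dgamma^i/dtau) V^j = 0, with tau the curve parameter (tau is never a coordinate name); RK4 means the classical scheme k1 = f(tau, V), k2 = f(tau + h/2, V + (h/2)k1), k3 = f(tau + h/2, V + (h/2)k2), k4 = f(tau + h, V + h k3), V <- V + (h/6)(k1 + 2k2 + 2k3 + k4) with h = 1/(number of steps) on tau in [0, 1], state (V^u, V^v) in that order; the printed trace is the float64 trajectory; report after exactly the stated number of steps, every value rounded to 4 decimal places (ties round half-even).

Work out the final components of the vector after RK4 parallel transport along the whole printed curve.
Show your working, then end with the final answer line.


gamma'(tau) = (-1/2, -3/4 + 2*tau); f(tau, V)^k = -Gamma^k_ij(gamma(tau)) gamma'^i(tau) V^j; h = 1/2; intermediate values shown to 6 dp
curve data and Christoffel symbols at the stage parameters:
  tau = 0.000000: gamma = (0.000000, 0.000000), gamma' = (-0.500000, -0.750000); Gamma_uuu = 0.000000, Gamma_uuv = 0.000000, Gamma_uvv = 0.300000, Gamma_vuu = 0.000000, Gamma_vuv = -0.333333, Gamma_vvv = 0.000000
  tau = 0.250000: gamma = (-0.125000, -0.125000), gamma' = (-0.500000, -0.250000); Gamma_uuu = 0.000000, Gamma_uuv = 0.000000, Gamma_uvv = 0.312500, Gamma_vuu = 0.000000, Gamma_vuv = -0.320000, Gamma_vvv = 0.000000
  tau = 0.500000: gamma = (-0.250000, -0.125000), gamma' = (-0.500000, 0.250000); Gamma_uuu = 0.000000, Gamma_uuv = 0.000000, Gamma_uvv = 0.325000, Gamma_vuu = 0.000000, Gamma_vuv = -0.307692, Gamma_vvv = 0.000000
  tau = 0.750000: gamma = (-0.375000, 0.000000), gamma' = (-0.500000, 0.750000); Gamma_uuu = 0.000000, Gamma_uuv = 0.000000, Gamma_uvv = 0.337500, Gamma_vuu = 0.000000, Gamma_vuv = -0.296296, Gamma_vvv = 0.000000
  tau = 1.000000: gamma = (-0.500000, 0.250000), gamma' = (-0.500000, 1.250000); Gamma_uuu = 0.000000, Gamma_uuv = 0.000000, Gamma_uvv = 0.350000, Gamma_vuu = 0.000000, Gamma_vuv = -0.285714, Gamma_vvv = 0.000000
step 0: V^u = -0.2500, V^v = -2.0000
step 1: k1 = (-0.450000, 0.395833), k2 = (-0.148519, 0.333167), k3 = (-0.149743, 0.329644), k4 = (0.149108, 0.257345); V <- V + (h/6)(k1 + 2k2 + 2k3 + k4): V^u = -0.3248, V^v = -1.8351
step 2: k1 = (0.149102, 0.257340), k2 = (0.448225, 0.198445), k3 = (0.451952, 0.217244), k4 = (0.755334, 0.211351); V <- V + (h/6)(k1 + 2k2 + 2k3 + k4): V^u = -0.0994, V^v = -1.7268

Answer: V^u = -0.0994, V^v = -1.7268


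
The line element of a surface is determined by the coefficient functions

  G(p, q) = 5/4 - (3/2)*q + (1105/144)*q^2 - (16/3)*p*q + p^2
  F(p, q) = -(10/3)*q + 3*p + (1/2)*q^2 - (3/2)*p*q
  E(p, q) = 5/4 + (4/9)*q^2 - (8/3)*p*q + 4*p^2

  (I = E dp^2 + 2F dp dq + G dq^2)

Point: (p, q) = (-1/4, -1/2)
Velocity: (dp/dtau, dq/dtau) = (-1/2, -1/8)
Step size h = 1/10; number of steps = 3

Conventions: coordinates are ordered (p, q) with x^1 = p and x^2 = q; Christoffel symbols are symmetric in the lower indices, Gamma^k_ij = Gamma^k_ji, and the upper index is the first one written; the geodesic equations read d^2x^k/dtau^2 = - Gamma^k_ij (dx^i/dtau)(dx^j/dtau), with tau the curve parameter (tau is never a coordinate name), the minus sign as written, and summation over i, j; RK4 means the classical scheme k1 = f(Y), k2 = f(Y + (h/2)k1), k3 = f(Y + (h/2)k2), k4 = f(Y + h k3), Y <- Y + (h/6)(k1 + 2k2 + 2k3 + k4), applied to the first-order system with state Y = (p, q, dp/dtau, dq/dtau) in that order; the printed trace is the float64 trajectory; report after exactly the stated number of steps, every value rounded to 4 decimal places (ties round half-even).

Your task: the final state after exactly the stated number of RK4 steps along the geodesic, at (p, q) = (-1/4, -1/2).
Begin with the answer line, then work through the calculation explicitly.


Answer: p = -0.3850, q = -0.5522, dp/dtau = -0.4044, dq/dtau = -0.2141

f(Y) = (dp/dtau, dq/dtau, -Gamma^p_ij Y'^i Y'^j, -Gamma^q_ij Y'^i Y'^j) with the Gammas evaluated at the stage position; h = 0.100000; intermediate values shown to 6 dp
step 0: p = -0.2500, q = -0.5000, dp/dtau = -0.5000, dq/dtau = -0.1250
step 1:
  k1: at (p, q) = (-0.250000, -0.500000), (dp/dtau, dq/dtau) = (-0.500000, -0.125000); Gamma_ppp = -1.201899, Gamma_ppq = -0.158932, Gamma_pqq = -3.338901, Gamma_qpp = 1.407718, Gamma_qpq = 0.367834, Gamma_qqq = -0.322295; k1 = (-0.500000, -0.125000, 0.372512, -0.392873)
  k2: at (p, q) = (-0.275000, -0.506250), (dp/dtau, dq/dtau) = (-0.481374, -0.144644); Gamma_ppp = -1.152432, Gamma_ppq = -0.101140, Gamma_pqq = -3.224235, Gamma_qpp = 1.365511, Gamma_qpq = 0.348751, Gamma_qqq = -0.417227; k2 = (-0.481374, -0.144644, 0.348584, -0.356254)
  k3: at (p, q) = (-0.274069, -0.507232), (dp/dtau, dq/dtau) = (-0.482571, -0.142813); Gamma_ppp = -1.157004, Gamma_ppq = -0.105105, Gamma_pqq = -3.233573, Gamma_qpp = 1.365950, Gamma_qpq = 0.349955, Gamma_qqq = -0.410137; k3 = (-0.482571, -0.142813, 0.349874, -0.357966)
  k4: at (p, q) = (-0.298257, -0.514281), (dp/dtau, dq/dtau) = (-0.465013, -0.160797); Gamma_ppp = -1.114326, Gamma_ppq = -0.055316, Gamma_pqq = -3.132353, Gamma_qpp = 1.326507, Gamma_qpq = 0.335076, Gamma_qqq = -0.493863; k4 = (-0.465013, -0.160797, 0.330219, -0.324179)
  Y <- Y + (h/6)(k1 + 2k2 + 2k3 + k4): p = -0.2982, q = -0.5143, dp/dtau = -0.4650, dq/dtau = -0.1608
step 2:
  k1: at (p, q) = (-0.298215, -0.514345), (dp/dtau, dq/dtau) = (-0.465006, -0.160758); Gamma_ppp = -1.114566, Gamma_ppq = -0.055508, Gamma_pqq = -3.132822, Gamma_qpp = 1.326505, Gamma_qpq = 0.335129, Gamma_qqq = -0.493501; k1 = (-0.465006, -0.160758, 0.330264, -0.324181)
  k2: at (p, q) = (-0.321465, -0.522383), (dp/dtau, dq/dtau) = (-0.448493, -0.176967); Gamma_ppp = -1.078842, Gamma_ppq = -0.013314, Gamma_pqq = -3.045123, Gamma_qpp = 1.289449, Gamma_qpq = 0.323917, Gamma_qqq = -0.565821; k2 = (-0.448493, -0.176967, 0.314483, -0.293065)
  k3: at (p, q) = (-0.320640, -0.523194), (dp/dtau, dq/dtau) = (-0.449282, -0.175411); Gamma_ppp = -1.082394, Gamma_ppq = -0.016195, Gamma_pqq = -3.052138, Gamma_qpp = 1.289724, Gamma_qpq = 0.324624, Gamma_qqq = -0.560232; k3 = (-0.449282, -0.175411, 0.314950, -0.294265)
  k4: at (p, q) = (-0.343143, -0.531886), (dp/dtau, dq/dtau) = (-0.433511, -0.190185); Gamma_ppp = -1.051631, Gamma_ppq = 0.020592, Gamma_pqq = -2.973678, Gamma_qpp = 1.254649, Gamma_qpq = 0.315972, Gamma_qqq = -0.624107; k4 = (-0.433511, -0.190185, 0.301798, -0.265316)
  Y <- Y + (h/6)(k1 + 2k2 + 2k3 + k4): p = -0.3431, q = -0.5319, dp/dtau = -0.4335, dq/dtau = -0.1902
step 3:
  k1: at (p, q) = (-0.343116, -0.531940), (dp/dtau, dq/dtau) = (-0.433490, -0.190161); Gamma_ppp = -1.051798, Gamma_ppq = 0.020472, Gamma_pqq = -2.973986, Gamma_qpp = 1.254631, Gamma_qpq = 0.315998, Gamma_qqq = -0.623855; k1 = (-0.433490, -0.190161, 0.301815, -0.265301)
  k2: at (p, q) = (-0.364791, -0.541448), (dp/dtau, dq/dtau) = (-0.418400, -0.203426); Gamma_ppp = -1.026113, Gamma_ppq = 0.052062, Gamma_pqq = -2.904915, Gamma_qpp = 1.221250, Gamma_qpq = 0.309564, Gamma_qqq = -0.679089; k2 = (-0.418400, -0.203426, 0.290979, -0.238384)
  k3: at (p, q) = (-0.364036, -0.542111), (dp/dtau, dq/dtau) = (-0.418941, -0.202080); Gamma_ppp = -1.028932, Gamma_ppq = 0.049874, Gamma_pqq = -2.910406, Gamma_qpp = 1.221468, Gamma_qpq = 0.309968, Gamma_qqq = -0.674549; k3 = (-0.418941, -0.202080, 0.290996, -0.239320)
  k4: at (p, q) = (-0.385010, -0.552148), (dp/dtau, dq/dtau) = (-0.404391, -0.214093); Gamma_ppp = -1.006898, Gamma_ppq = 0.077647, Gamma_pqq = -2.847944, Gamma_qpp = 1.189609, Gamma_qpq = 0.305084, Gamma_qqq = -0.723206; k4 = (-0.404391, -0.214093, 0.281753, -0.214217)
  Y <- Y + (h/6)(k1 + 2k2 + 2k3 + k4): p = -0.3850, q = -0.5522, dp/dtau = -0.4044, dq/dtau = -0.2141
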